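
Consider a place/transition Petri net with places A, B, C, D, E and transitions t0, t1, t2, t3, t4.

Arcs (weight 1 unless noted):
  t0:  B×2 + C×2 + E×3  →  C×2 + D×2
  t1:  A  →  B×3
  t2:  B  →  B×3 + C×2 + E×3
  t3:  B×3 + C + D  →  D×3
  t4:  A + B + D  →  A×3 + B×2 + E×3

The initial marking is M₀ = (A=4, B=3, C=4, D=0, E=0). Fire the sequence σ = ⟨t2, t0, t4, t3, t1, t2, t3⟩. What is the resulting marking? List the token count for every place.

step 1: fire t2:  (A=4, B=3, C=4, D=0, E=0) → (A=4, B=5, C=6, D=0, E=3)
step 2: fire t0:  (A=4, B=5, C=6, D=0, E=3) → (A=4, B=3, C=6, D=2, E=0)
step 3: fire t4:  (A=4, B=3, C=6, D=2, E=0) → (A=6, B=4, C=6, D=1, E=3)
step 4: fire t3:  (A=6, B=4, C=6, D=1, E=3) → (A=6, B=1, C=5, D=3, E=3)
step 5: fire t1:  (A=6, B=1, C=5, D=3, E=3) → (A=5, B=4, C=5, D=3, E=3)
step 6: fire t2:  (A=5, B=4, C=5, D=3, E=3) → (A=5, B=6, C=7, D=3, E=6)
step 7: fire t3:  (A=5, B=6, C=7, D=3, E=6) → (A=5, B=3, C=6, D=5, E=6)

(A=5, B=3, C=6, D=5, E=6)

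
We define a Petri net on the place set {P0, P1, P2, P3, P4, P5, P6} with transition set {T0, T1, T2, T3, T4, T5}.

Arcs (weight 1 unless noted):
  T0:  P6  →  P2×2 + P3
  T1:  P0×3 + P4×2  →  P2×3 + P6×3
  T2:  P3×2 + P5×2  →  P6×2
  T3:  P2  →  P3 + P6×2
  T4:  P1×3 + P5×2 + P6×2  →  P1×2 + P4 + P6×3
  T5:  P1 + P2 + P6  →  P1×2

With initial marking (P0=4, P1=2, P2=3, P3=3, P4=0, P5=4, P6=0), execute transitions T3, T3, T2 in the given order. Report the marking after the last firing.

step 1: fire T3:  (P0=4, P1=2, P2=3, P3=3, P4=0, P5=4, P6=0) → (P0=4, P1=2, P2=2, P3=4, P4=0, P5=4, P6=2)
step 2: fire T3:  (P0=4, P1=2, P2=2, P3=4, P4=0, P5=4, P6=2) → (P0=4, P1=2, P2=1, P3=5, P4=0, P5=4, P6=4)
step 3: fire T2:  (P0=4, P1=2, P2=1, P3=5, P4=0, P5=4, P6=4) → (P0=4, P1=2, P2=1, P3=3, P4=0, P5=2, P6=6)

(P0=4, P1=2, P2=1, P3=3, P4=0, P5=2, P6=6)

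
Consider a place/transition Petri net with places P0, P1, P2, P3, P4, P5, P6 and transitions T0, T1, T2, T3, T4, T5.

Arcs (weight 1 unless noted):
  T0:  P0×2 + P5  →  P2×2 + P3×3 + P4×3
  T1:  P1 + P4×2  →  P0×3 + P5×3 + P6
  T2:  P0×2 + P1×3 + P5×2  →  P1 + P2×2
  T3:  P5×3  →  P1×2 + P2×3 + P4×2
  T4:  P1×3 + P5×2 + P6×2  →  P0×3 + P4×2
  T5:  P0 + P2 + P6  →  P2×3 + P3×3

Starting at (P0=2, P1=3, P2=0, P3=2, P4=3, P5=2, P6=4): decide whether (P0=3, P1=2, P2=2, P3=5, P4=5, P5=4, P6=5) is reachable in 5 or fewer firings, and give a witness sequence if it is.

NO — not reachable within 5 firings

depth 0: 1 marking
depth 1: 5 markings reached so far
depth 2: 8 markings reached so far
depth 3: 18 markings reached so far
depth 4: 35 markings reached so far
depth 5: 60 markings reached so far
target is not among the 60 markings reachable within 5 steps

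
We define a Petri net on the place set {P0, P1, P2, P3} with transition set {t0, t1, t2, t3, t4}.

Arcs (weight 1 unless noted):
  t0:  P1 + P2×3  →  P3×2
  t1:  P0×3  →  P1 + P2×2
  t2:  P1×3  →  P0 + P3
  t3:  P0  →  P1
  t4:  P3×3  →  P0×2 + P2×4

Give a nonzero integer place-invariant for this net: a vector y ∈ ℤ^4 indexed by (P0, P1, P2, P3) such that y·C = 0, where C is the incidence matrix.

Incidence matrix C (rows=places, cols=transitions):
       t0   t1   t2   t3   t4
   P0   0   -3    1   -1    2
   P1  -1    1   -3    1    0
   P2  -3    2    0    0    4
   P3   2    0    1    0   -3

Candidate y = [1, 1, 1, 2]; check y·C column-wise:
  col t0: 1·0 + 1·-1 + 1·-3 + 2·2 = 0
  col t1: 1·-3 + 1·1 + 1·2 + 2·0 = 0
  col t2: 1·1 + 1·-3 + 1·0 + 2·1 = 0
  col t3: 1·-1 + 1·1 + 1·0 + 2·0 = 0
  col t4: 1·2 + 1·0 + 1·4 + 2·-3 = 0

y = (P0:1, P1:1, P2:1, P3:2)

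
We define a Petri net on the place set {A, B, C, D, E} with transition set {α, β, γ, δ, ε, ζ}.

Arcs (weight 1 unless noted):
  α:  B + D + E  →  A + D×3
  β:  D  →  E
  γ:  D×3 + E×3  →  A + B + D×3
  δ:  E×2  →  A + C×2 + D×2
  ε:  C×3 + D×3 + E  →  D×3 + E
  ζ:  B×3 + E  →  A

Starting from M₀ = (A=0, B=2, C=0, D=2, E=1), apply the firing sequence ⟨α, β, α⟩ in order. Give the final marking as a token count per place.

step 1: fire α:  (A=0, B=2, C=0, D=2, E=1) → (A=1, B=1, C=0, D=4, E=0)
step 2: fire β:  (A=1, B=1, C=0, D=4, E=0) → (A=1, B=1, C=0, D=3, E=1)
step 3: fire α:  (A=1, B=1, C=0, D=3, E=1) → (A=2, B=0, C=0, D=5, E=0)

(A=2, B=0, C=0, D=5, E=0)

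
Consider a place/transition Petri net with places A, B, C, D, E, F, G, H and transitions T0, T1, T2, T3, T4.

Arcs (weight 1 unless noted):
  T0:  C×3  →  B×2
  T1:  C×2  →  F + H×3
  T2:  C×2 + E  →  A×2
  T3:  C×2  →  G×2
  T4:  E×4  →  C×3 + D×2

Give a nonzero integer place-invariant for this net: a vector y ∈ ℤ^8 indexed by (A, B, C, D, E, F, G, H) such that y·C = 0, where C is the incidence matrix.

y = (A:1, B:0, C:0, D:4, E:2, F:0, G:0, H:0)

Incidence matrix C (rows=places, cols=transitions):
       T0   T1   T2   T3   T4
    A   0    0    2    0    0
    B   2    0    0    0    0
    C  -3   -2   -2   -2    3
    D   0    0    0    0    2
    E   0    0   -1    0   -4
    F   0    1    0    0    0
    G   0    0    0    2    0
    H   0    3    0    0    0

Candidate y = [1, 0, 0, 4, 2, 0, 0, 0]; check y·C column-wise:
  col T0: 1·0 + 0·2 + 0·-3 + 4·0 + 2·0 = 0
  col T1: 1·0 + 0·-2 + 4·0 + 2·0 + 0·1 + 0·3 = 0
  col T2: 1·2 + 0·-2 + 4·0 + 2·-1 = 0
  col T3: 1·0 + 0·-2 + 4·0 + 2·0 + 0·2 = 0
  col T4: 1·0 + 0·3 + 4·2 + 2·-4 = 0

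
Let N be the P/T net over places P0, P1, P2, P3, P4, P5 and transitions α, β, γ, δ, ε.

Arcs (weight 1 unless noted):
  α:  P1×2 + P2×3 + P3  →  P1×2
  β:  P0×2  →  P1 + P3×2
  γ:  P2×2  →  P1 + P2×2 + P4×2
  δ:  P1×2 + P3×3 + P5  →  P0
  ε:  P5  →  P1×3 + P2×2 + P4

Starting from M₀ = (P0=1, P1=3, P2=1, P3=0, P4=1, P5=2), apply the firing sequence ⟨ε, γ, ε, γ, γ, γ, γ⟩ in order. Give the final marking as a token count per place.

step 1: fire ε:  (P0=1, P1=3, P2=1, P3=0, P4=1, P5=2) → (P0=1, P1=6, P2=3, P3=0, P4=2, P5=1)
step 2: fire γ:  (P0=1, P1=6, P2=3, P3=0, P4=2, P5=1) → (P0=1, P1=7, P2=3, P3=0, P4=4, P5=1)
step 3: fire ε:  (P0=1, P1=7, P2=3, P3=0, P4=4, P5=1) → (P0=1, P1=10, P2=5, P3=0, P4=5, P5=0)
step 4: fire γ:  (P0=1, P1=10, P2=5, P3=0, P4=5, P5=0) → (P0=1, P1=11, P2=5, P3=0, P4=7, P5=0)
step 5: fire γ:  (P0=1, P1=11, P2=5, P3=0, P4=7, P5=0) → (P0=1, P1=12, P2=5, P3=0, P4=9, P5=0)
step 6: fire γ:  (P0=1, P1=12, P2=5, P3=0, P4=9, P5=0) → (P0=1, P1=13, P2=5, P3=0, P4=11, P5=0)
step 7: fire γ:  (P0=1, P1=13, P2=5, P3=0, P4=11, P5=0) → (P0=1, P1=14, P2=5, P3=0, P4=13, P5=0)

(P0=1, P1=14, P2=5, P3=0, P4=13, P5=0)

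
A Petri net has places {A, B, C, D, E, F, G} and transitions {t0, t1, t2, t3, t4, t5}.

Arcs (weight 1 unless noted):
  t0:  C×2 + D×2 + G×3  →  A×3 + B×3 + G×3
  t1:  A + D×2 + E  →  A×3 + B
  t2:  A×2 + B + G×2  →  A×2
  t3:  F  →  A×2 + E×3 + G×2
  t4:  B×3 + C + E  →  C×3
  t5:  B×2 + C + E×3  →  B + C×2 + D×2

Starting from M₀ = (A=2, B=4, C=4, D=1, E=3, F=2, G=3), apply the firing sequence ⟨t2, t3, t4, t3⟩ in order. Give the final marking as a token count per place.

step 1: fire t2:  (A=2, B=4, C=4, D=1, E=3, F=2, G=3) → (A=2, B=3, C=4, D=1, E=3, F=2, G=1)
step 2: fire t3:  (A=2, B=3, C=4, D=1, E=3, F=2, G=1) → (A=4, B=3, C=4, D=1, E=6, F=1, G=3)
step 3: fire t4:  (A=4, B=3, C=4, D=1, E=6, F=1, G=3) → (A=4, B=0, C=6, D=1, E=5, F=1, G=3)
step 4: fire t3:  (A=4, B=0, C=6, D=1, E=5, F=1, G=3) → (A=6, B=0, C=6, D=1, E=8, F=0, G=5)

(A=6, B=0, C=6, D=1, E=8, F=0, G=5)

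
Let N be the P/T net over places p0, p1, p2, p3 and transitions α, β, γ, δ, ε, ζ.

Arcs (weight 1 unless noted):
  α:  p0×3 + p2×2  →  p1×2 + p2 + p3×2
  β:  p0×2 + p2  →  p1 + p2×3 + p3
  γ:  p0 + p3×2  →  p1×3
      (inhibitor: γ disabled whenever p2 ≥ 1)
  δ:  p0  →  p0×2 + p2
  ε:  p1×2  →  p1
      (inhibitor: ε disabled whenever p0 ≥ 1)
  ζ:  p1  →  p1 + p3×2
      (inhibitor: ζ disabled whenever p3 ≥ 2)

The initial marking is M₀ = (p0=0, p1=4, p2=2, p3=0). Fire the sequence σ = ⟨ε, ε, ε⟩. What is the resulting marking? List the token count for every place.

step 1: fire ε:  (p0=0, p1=4, p2=2, p3=0) → (p0=0, p1=3, p2=2, p3=0)
step 2: fire ε:  (p0=0, p1=3, p2=2, p3=0) → (p0=0, p1=2, p2=2, p3=0)
step 3: fire ε:  (p0=0, p1=2, p2=2, p3=0) → (p0=0, p1=1, p2=2, p3=0)

(p0=0, p1=1, p2=2, p3=0)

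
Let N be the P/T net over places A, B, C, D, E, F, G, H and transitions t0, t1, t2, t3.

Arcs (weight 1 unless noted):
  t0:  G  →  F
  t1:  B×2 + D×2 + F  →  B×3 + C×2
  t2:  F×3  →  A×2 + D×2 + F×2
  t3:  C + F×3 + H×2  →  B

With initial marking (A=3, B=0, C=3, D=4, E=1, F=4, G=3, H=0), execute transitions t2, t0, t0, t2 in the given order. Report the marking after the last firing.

step 1: fire t2:  (A=3, B=0, C=3, D=4, E=1, F=4, G=3, H=0) → (A=5, B=0, C=3, D=6, E=1, F=3, G=3, H=0)
step 2: fire t0:  (A=5, B=0, C=3, D=6, E=1, F=3, G=3, H=0) → (A=5, B=0, C=3, D=6, E=1, F=4, G=2, H=0)
step 3: fire t0:  (A=5, B=0, C=3, D=6, E=1, F=4, G=2, H=0) → (A=5, B=0, C=3, D=6, E=1, F=5, G=1, H=0)
step 4: fire t2:  (A=5, B=0, C=3, D=6, E=1, F=5, G=1, H=0) → (A=7, B=0, C=3, D=8, E=1, F=4, G=1, H=0)

(A=7, B=0, C=3, D=8, E=1, F=4, G=1, H=0)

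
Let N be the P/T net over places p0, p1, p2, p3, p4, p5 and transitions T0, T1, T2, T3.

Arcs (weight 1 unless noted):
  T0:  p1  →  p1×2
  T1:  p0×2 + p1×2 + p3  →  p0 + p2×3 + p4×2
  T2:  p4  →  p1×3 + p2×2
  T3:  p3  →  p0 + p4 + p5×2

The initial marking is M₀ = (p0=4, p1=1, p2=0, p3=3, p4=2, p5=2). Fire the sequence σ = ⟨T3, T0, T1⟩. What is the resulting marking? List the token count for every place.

(p0=4, p1=0, p2=3, p3=1, p4=5, p5=4)

step 1: fire T3:  (p0=4, p1=1, p2=0, p3=3, p4=2, p5=2) → (p0=5, p1=1, p2=0, p3=2, p4=3, p5=4)
step 2: fire T0:  (p0=5, p1=1, p2=0, p3=2, p4=3, p5=4) → (p0=5, p1=2, p2=0, p3=2, p4=3, p5=4)
step 3: fire T1:  (p0=5, p1=2, p2=0, p3=2, p4=3, p5=4) → (p0=4, p1=0, p2=3, p3=1, p4=5, p5=4)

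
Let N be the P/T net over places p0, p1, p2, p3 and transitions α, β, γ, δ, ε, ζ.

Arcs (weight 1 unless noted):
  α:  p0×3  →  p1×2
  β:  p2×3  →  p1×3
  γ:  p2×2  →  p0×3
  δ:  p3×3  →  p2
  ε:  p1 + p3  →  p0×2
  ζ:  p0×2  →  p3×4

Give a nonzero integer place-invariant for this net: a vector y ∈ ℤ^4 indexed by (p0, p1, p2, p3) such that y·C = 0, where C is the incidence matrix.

y = (p0:2, p1:3, p2:3, p3:1)

Incidence matrix C (rows=places, cols=transitions):
        α    β    γ    δ    ε    ζ
   p0  -3    0    3    0    2   -2
   p1   2    3    0    0   -1    0
   p2   0   -3   -2    1    0    0
   p3   0    0    0   -3   -1    4

Candidate y = [2, 3, 3, 1]; check y·C column-wise:
  col α: 2·-3 + 3·2 + 3·0 + 1·0 = 0
  col β: 2·0 + 3·3 + 3·-3 + 1·0 = 0
  col γ: 2·3 + 3·0 + 3·-2 + 1·0 = 0
  col δ: 2·0 + 3·0 + 3·1 + 1·-3 = 0
  col ε: 2·2 + 3·-1 + 3·0 + 1·-1 = 0
  col ζ: 2·-2 + 3·0 + 3·0 + 1·4 = 0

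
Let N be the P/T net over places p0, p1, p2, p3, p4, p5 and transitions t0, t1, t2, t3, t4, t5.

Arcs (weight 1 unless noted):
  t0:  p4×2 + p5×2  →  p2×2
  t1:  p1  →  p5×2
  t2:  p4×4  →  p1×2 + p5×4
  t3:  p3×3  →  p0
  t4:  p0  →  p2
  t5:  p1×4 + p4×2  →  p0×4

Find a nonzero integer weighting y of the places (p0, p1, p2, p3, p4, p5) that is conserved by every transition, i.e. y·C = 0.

y = (p0:3, p1:2, p2:3, p3:1, p4:2, p5:1)

Incidence matrix C (rows=places, cols=transitions):
       t0   t1   t2   t3   t4   t5
   p0   0    0    0    1   -1    4
   p1   0   -1    2    0    0   -4
   p2   2    0    0    0    1    0
   p3   0    0    0   -3    0    0
   p4  -2    0   -4    0    0   -2
   p5  -2    2    4    0    0    0

Candidate y = [3, 2, 3, 1, 2, 1]; check y·C column-wise:
  col t0: 3·0 + 2·0 + 3·2 + 1·0 + 2·-2 + 1·-2 = 0
  col t1: 3·0 + 2·-1 + 3·0 + 1·0 + 2·0 + 1·2 = 0
  col t2: 3·0 + 2·2 + 3·0 + 1·0 + 2·-4 + 1·4 = 0
  col t3: 3·1 + 2·0 + 3·0 + 1·-3 + 2·0 + 1·0 = 0
  col t4: 3·-1 + 2·0 + 3·1 + 1·0 + 2·0 + 1·0 = 0
  col t5: 3·4 + 2·-4 + 3·0 + 1·0 + 2·-2 + 1·0 = 0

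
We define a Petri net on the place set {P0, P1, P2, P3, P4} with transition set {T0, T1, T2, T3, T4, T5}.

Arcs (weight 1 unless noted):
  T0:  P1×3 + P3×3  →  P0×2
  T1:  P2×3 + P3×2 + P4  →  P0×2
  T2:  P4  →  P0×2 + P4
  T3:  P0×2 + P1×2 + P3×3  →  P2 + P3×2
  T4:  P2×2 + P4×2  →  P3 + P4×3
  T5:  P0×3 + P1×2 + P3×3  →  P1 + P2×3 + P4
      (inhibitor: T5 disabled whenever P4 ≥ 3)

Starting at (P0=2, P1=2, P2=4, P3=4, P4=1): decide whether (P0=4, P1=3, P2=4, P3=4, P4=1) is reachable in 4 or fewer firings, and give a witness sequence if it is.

depth 0: 1 marking
depth 1: 4 markings reached so far
depth 2: 9 markings reached so far
depth 3: 15 markings reached so far
depth 4: 23 markings reached so far
target is not among the 23 markings reachable within 4 steps

NO — not reachable within 4 firings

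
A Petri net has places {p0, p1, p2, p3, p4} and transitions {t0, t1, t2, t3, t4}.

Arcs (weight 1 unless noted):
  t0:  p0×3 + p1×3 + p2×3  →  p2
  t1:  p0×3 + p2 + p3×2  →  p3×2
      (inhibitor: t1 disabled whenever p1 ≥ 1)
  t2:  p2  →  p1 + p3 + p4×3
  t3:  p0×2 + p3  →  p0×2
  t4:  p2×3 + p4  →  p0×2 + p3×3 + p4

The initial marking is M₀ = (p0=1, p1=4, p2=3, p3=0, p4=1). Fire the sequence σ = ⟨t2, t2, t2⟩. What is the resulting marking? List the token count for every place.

(p0=1, p1=7, p2=0, p3=3, p4=10)

step 1: fire t2:  (p0=1, p1=4, p2=3, p3=0, p4=1) → (p0=1, p1=5, p2=2, p3=1, p4=4)
step 2: fire t2:  (p0=1, p1=5, p2=2, p3=1, p4=4) → (p0=1, p1=6, p2=1, p3=2, p4=7)
step 3: fire t2:  (p0=1, p1=6, p2=1, p3=2, p4=7) → (p0=1, p1=7, p2=0, p3=3, p4=10)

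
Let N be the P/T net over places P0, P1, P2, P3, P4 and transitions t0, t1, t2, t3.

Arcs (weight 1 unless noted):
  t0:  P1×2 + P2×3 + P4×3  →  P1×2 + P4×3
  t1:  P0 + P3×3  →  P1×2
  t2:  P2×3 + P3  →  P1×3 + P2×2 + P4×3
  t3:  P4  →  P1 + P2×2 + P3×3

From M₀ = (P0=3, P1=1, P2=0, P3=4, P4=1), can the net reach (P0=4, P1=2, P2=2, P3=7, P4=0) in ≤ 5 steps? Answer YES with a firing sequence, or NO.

depth 0: 1 marking
depth 1: 3 markings reached so far
depth 2: 4 markings reached so far
depth 3: 5 markings reached so far
depth 4: 5 markings reached so far
(frontier empty at depth 4; search complete)
target is not among the 5 markings reachable within 5 steps

NO — not reachable within 5 firings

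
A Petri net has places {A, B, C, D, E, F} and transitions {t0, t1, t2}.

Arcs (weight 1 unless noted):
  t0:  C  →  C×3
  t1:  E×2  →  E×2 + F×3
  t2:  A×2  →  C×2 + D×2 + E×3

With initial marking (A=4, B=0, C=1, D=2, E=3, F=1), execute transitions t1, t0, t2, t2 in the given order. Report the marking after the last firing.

step 1: fire t1:  (A=4, B=0, C=1, D=2, E=3, F=1) → (A=4, B=0, C=1, D=2, E=3, F=4)
step 2: fire t0:  (A=4, B=0, C=1, D=2, E=3, F=4) → (A=4, B=0, C=3, D=2, E=3, F=4)
step 3: fire t2:  (A=4, B=0, C=3, D=2, E=3, F=4) → (A=2, B=0, C=5, D=4, E=6, F=4)
step 4: fire t2:  (A=2, B=0, C=5, D=4, E=6, F=4) → (A=0, B=0, C=7, D=6, E=9, F=4)

(A=0, B=0, C=7, D=6, E=9, F=4)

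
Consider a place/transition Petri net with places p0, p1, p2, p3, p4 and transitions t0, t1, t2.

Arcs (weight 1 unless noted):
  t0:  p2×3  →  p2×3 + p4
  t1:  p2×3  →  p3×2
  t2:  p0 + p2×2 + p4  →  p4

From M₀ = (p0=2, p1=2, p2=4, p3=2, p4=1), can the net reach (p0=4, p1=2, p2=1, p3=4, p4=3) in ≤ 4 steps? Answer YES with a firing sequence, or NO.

NO — not reachable within 4 firings

depth 0: 1 marking
depth 1: 4 markings reached so far
depth 2: 8 markings reached so far
depth 3: 12 markings reached so far
depth 4: 16 markings reached so far
target is not among the 16 markings reachable within 4 steps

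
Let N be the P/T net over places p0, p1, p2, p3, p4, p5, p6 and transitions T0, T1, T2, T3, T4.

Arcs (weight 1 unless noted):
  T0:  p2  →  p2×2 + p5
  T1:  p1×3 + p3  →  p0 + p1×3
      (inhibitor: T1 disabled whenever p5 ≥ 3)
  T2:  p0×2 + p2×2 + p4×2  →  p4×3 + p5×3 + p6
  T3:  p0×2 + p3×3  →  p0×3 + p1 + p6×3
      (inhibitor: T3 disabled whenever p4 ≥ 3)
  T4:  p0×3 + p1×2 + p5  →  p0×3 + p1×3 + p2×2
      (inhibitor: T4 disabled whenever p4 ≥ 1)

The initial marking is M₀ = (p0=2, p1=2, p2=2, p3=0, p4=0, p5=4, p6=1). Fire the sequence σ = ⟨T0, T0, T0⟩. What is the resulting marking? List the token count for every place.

step 1: fire T0:  (p0=2, p1=2, p2=2, p3=0, p4=0, p5=4, p6=1) → (p0=2, p1=2, p2=3, p3=0, p4=0, p5=5, p6=1)
step 2: fire T0:  (p0=2, p1=2, p2=3, p3=0, p4=0, p5=5, p6=1) → (p0=2, p1=2, p2=4, p3=0, p4=0, p5=6, p6=1)
step 3: fire T0:  (p0=2, p1=2, p2=4, p3=0, p4=0, p5=6, p6=1) → (p0=2, p1=2, p2=5, p3=0, p4=0, p5=7, p6=1)

(p0=2, p1=2, p2=5, p3=0, p4=0, p5=7, p6=1)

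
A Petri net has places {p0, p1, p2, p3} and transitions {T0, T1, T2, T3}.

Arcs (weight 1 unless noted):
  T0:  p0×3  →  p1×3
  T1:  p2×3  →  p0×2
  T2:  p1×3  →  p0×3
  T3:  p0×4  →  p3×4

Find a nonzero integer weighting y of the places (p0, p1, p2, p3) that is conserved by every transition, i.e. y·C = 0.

y = (p0:3, p1:3, p2:2, p3:3)

Incidence matrix C (rows=places, cols=transitions):
       T0   T1   T2   T3
   p0  -3    2    3   -4
   p1   3    0   -3    0
   p2   0   -3    0    0
   p3   0    0    0    4

Candidate y = [3, 3, 2, 3]; check y·C column-wise:
  col T0: 3·-3 + 3·3 + 2·0 + 3·0 = 0
  col T1: 3·2 + 3·0 + 2·-3 + 3·0 = 0
  col T2: 3·3 + 3·-3 + 2·0 + 3·0 = 0
  col T3: 3·-4 + 3·0 + 2·0 + 3·4 = 0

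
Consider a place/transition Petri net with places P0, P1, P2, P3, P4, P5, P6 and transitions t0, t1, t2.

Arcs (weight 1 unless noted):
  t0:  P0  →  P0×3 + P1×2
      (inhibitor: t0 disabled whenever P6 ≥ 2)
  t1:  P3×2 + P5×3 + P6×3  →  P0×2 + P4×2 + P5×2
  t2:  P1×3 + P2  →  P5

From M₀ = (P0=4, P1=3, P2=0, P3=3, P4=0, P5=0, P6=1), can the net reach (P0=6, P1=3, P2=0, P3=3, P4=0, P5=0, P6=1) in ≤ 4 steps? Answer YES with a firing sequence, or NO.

NO — not reachable within 4 firings

depth 0: 1 marking
depth 1: 2 markings reached so far
depth 2: 3 markings reached so far
depth 3: 4 markings reached so far
depth 4: 5 markings reached so far
target is not among the 5 markings reachable within 4 steps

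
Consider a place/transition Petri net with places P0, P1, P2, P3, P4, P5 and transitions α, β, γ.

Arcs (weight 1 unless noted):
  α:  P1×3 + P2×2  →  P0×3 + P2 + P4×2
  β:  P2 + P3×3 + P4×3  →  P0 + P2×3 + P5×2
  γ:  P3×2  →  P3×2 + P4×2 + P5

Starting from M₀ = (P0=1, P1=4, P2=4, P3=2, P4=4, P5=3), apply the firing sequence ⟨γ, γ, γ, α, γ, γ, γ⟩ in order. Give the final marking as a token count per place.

(P0=4, P1=1, P2=3, P3=2, P4=18, P5=9)

step 1: fire γ:  (P0=1, P1=4, P2=4, P3=2, P4=4, P5=3) → (P0=1, P1=4, P2=4, P3=2, P4=6, P5=4)
step 2: fire γ:  (P0=1, P1=4, P2=4, P3=2, P4=6, P5=4) → (P0=1, P1=4, P2=4, P3=2, P4=8, P5=5)
step 3: fire γ:  (P0=1, P1=4, P2=4, P3=2, P4=8, P5=5) → (P0=1, P1=4, P2=4, P3=2, P4=10, P5=6)
step 4: fire α:  (P0=1, P1=4, P2=4, P3=2, P4=10, P5=6) → (P0=4, P1=1, P2=3, P3=2, P4=12, P5=6)
step 5: fire γ:  (P0=4, P1=1, P2=3, P3=2, P4=12, P5=6) → (P0=4, P1=1, P2=3, P3=2, P4=14, P5=7)
step 6: fire γ:  (P0=4, P1=1, P2=3, P3=2, P4=14, P5=7) → (P0=4, P1=1, P2=3, P3=2, P4=16, P5=8)
step 7: fire γ:  (P0=4, P1=1, P2=3, P3=2, P4=16, P5=8) → (P0=4, P1=1, P2=3, P3=2, P4=18, P5=9)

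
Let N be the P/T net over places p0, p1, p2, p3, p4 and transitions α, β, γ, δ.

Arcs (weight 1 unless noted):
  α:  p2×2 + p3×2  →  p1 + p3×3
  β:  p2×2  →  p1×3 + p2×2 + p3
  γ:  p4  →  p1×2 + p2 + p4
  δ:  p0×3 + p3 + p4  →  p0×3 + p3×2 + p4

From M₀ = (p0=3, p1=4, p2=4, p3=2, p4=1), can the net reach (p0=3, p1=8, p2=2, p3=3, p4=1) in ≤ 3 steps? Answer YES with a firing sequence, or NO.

NO — not reachable within 3 firings

depth 0: 1 marking
depth 1: 5 markings reached so far
depth 2: 15 markings reached so far
depth 3: 34 markings reached so far
target is not among the 34 markings reachable within 3 steps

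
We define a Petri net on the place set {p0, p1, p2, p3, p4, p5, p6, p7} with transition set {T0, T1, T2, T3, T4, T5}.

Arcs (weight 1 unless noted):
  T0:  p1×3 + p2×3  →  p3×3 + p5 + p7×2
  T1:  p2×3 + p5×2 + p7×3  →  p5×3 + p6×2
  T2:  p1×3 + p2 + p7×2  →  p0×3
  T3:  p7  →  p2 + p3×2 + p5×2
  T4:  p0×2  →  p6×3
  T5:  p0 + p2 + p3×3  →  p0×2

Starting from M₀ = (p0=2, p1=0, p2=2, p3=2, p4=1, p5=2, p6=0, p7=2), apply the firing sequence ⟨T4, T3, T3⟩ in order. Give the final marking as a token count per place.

(p0=0, p1=0, p2=4, p3=6, p4=1, p5=6, p6=3, p7=0)

step 1: fire T4:  (p0=2, p1=0, p2=2, p3=2, p4=1, p5=2, p6=0, p7=2) → (p0=0, p1=0, p2=2, p3=2, p4=1, p5=2, p6=3, p7=2)
step 2: fire T3:  (p0=0, p1=0, p2=2, p3=2, p4=1, p5=2, p6=3, p7=2) → (p0=0, p1=0, p2=3, p3=4, p4=1, p5=4, p6=3, p7=1)
step 3: fire T3:  (p0=0, p1=0, p2=3, p3=4, p4=1, p5=4, p6=3, p7=1) → (p0=0, p1=0, p2=4, p3=6, p4=1, p5=6, p6=3, p7=0)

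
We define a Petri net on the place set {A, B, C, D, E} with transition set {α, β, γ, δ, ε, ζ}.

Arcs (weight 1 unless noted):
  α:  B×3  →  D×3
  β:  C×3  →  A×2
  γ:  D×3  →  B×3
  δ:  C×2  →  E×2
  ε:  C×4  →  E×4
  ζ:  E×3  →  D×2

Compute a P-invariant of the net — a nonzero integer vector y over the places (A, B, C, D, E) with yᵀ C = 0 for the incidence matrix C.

Incidence matrix C (rows=places, cols=transitions):
        α    β    γ    δ    ε    ζ
    A   0    2    0    0    0    0
    B  -3    0    3    0    0    0
    C   0   -3    0   -2   -4    0
    D   3    0   -3    0    0    2
    E   0    0    0    2    4   -3

Candidate y = [3, 3, 2, 3, 2]; check y·C column-wise:
  col α: 3·0 + 3·-3 + 2·0 + 3·3 + 2·0 = 0
  col β: 3·2 + 3·0 + 2·-3 + 3·0 + 2·0 = 0
  col γ: 3·0 + 3·3 + 2·0 + 3·-3 + 2·0 = 0
  col δ: 3·0 + 3·0 + 2·-2 + 3·0 + 2·2 = 0
  col ε: 3·0 + 3·0 + 2·-4 + 3·0 + 2·4 = 0
  col ζ: 3·0 + 3·0 + 2·0 + 3·2 + 2·-3 = 0

y = (A:3, B:3, C:2, D:3, E:2)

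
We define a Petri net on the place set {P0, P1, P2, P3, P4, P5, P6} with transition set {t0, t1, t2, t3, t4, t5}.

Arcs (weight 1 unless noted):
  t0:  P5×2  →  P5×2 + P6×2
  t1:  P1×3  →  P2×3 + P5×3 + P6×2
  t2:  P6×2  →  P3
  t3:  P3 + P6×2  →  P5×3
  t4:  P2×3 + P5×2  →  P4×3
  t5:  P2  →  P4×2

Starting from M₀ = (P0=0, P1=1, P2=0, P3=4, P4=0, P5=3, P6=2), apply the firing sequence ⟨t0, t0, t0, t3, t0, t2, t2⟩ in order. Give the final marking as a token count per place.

(P0=0, P1=1, P2=0, P3=5, P4=0, P5=6, P6=4)

step 1: fire t0:  (P0=0, P1=1, P2=0, P3=4, P4=0, P5=3, P6=2) → (P0=0, P1=1, P2=0, P3=4, P4=0, P5=3, P6=4)
step 2: fire t0:  (P0=0, P1=1, P2=0, P3=4, P4=0, P5=3, P6=4) → (P0=0, P1=1, P2=0, P3=4, P4=0, P5=3, P6=6)
step 3: fire t0:  (P0=0, P1=1, P2=0, P3=4, P4=0, P5=3, P6=6) → (P0=0, P1=1, P2=0, P3=4, P4=0, P5=3, P6=8)
step 4: fire t3:  (P0=0, P1=1, P2=0, P3=4, P4=0, P5=3, P6=8) → (P0=0, P1=1, P2=0, P3=3, P4=0, P5=6, P6=6)
step 5: fire t0:  (P0=0, P1=1, P2=0, P3=3, P4=0, P5=6, P6=6) → (P0=0, P1=1, P2=0, P3=3, P4=0, P5=6, P6=8)
step 6: fire t2:  (P0=0, P1=1, P2=0, P3=3, P4=0, P5=6, P6=8) → (P0=0, P1=1, P2=0, P3=4, P4=0, P5=6, P6=6)
step 7: fire t2:  (P0=0, P1=1, P2=0, P3=4, P4=0, P5=6, P6=6) → (P0=0, P1=1, P2=0, P3=5, P4=0, P5=6, P6=4)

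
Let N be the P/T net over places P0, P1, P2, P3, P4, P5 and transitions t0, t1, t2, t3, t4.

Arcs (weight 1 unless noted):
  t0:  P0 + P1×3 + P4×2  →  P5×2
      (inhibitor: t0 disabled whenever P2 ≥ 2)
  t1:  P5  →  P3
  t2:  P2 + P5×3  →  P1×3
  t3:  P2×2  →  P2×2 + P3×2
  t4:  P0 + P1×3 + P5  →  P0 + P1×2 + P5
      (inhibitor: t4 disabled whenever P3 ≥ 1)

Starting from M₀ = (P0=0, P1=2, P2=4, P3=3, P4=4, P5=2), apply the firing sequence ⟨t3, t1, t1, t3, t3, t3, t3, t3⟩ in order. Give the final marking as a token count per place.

(P0=0, P1=2, P2=4, P3=17, P4=4, P5=0)

step 1: fire t3:  (P0=0, P1=2, P2=4, P3=3, P4=4, P5=2) → (P0=0, P1=2, P2=4, P3=5, P4=4, P5=2)
step 2: fire t1:  (P0=0, P1=2, P2=4, P3=5, P4=4, P5=2) → (P0=0, P1=2, P2=4, P3=6, P4=4, P5=1)
step 3: fire t1:  (P0=0, P1=2, P2=4, P3=6, P4=4, P5=1) → (P0=0, P1=2, P2=4, P3=7, P4=4, P5=0)
step 4: fire t3:  (P0=0, P1=2, P2=4, P3=7, P4=4, P5=0) → (P0=0, P1=2, P2=4, P3=9, P4=4, P5=0)
step 5: fire t3:  (P0=0, P1=2, P2=4, P3=9, P4=4, P5=0) → (P0=0, P1=2, P2=4, P3=11, P4=4, P5=0)
step 6: fire t3:  (P0=0, P1=2, P2=4, P3=11, P4=4, P5=0) → (P0=0, P1=2, P2=4, P3=13, P4=4, P5=0)
step 7: fire t3:  (P0=0, P1=2, P2=4, P3=13, P4=4, P5=0) → (P0=0, P1=2, P2=4, P3=15, P4=4, P5=0)
step 8: fire t3:  (P0=0, P1=2, P2=4, P3=15, P4=4, P5=0) → (P0=0, P1=2, P2=4, P3=17, P4=4, P5=0)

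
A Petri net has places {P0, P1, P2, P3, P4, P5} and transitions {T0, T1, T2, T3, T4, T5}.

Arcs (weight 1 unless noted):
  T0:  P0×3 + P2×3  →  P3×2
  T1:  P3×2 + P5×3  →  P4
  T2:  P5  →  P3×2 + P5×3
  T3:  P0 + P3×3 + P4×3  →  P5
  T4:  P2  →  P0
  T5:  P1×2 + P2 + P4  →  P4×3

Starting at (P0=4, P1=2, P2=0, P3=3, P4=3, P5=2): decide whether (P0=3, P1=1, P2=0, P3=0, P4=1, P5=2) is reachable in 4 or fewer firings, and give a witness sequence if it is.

NO — not reachable within 4 firings

depth 0: 1 marking
depth 1: 3 markings reached so far
depth 2: 6 markings reached so far
depth 3: 10 markings reached so far
depth 4: 15 markings reached so far
target is not among the 15 markings reachable within 4 steps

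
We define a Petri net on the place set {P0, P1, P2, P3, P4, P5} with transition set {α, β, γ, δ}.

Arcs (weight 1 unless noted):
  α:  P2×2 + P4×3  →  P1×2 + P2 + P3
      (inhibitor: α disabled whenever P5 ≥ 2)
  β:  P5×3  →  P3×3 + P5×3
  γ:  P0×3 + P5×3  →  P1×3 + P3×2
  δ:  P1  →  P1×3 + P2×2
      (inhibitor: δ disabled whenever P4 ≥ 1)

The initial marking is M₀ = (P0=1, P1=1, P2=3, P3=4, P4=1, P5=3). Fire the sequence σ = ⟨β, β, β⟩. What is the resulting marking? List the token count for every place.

step 1: fire β:  (P0=1, P1=1, P2=3, P3=4, P4=1, P5=3) → (P0=1, P1=1, P2=3, P3=7, P4=1, P5=3)
step 2: fire β:  (P0=1, P1=1, P2=3, P3=7, P4=1, P5=3) → (P0=1, P1=1, P2=3, P3=10, P4=1, P5=3)
step 3: fire β:  (P0=1, P1=1, P2=3, P3=10, P4=1, P5=3) → (P0=1, P1=1, P2=3, P3=13, P4=1, P5=3)

(P0=1, P1=1, P2=3, P3=13, P4=1, P5=3)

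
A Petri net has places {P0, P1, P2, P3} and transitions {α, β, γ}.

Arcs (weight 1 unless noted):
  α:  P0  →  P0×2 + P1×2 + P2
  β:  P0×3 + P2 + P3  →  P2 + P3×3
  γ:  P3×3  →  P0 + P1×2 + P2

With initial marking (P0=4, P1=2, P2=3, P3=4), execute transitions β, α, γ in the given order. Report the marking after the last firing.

step 1: fire β:  (P0=4, P1=2, P2=3, P3=4) → (P0=1, P1=2, P2=3, P3=6)
step 2: fire α:  (P0=1, P1=2, P2=3, P3=6) → (P0=2, P1=4, P2=4, P3=6)
step 3: fire γ:  (P0=2, P1=4, P2=4, P3=6) → (P0=3, P1=6, P2=5, P3=3)

(P0=3, P1=6, P2=5, P3=3)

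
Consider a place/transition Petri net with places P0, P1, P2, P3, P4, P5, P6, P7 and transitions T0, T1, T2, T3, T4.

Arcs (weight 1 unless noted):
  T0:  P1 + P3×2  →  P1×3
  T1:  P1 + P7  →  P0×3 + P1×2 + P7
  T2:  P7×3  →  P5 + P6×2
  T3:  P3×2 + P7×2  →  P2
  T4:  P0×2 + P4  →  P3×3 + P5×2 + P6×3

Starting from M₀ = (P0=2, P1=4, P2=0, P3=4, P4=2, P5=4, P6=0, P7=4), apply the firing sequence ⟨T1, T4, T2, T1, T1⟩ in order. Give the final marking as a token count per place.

step 1: fire T1:  (P0=2, P1=4, P2=0, P3=4, P4=2, P5=4, P6=0, P7=4) → (P0=5, P1=5, P2=0, P3=4, P4=2, P5=4, P6=0, P7=4)
step 2: fire T4:  (P0=5, P1=5, P2=0, P3=4, P4=2, P5=4, P6=0, P7=4) → (P0=3, P1=5, P2=0, P3=7, P4=1, P5=6, P6=3, P7=4)
step 3: fire T2:  (P0=3, P1=5, P2=0, P3=7, P4=1, P5=6, P6=3, P7=4) → (P0=3, P1=5, P2=0, P3=7, P4=1, P5=7, P6=5, P7=1)
step 4: fire T1:  (P0=3, P1=5, P2=0, P3=7, P4=1, P5=7, P6=5, P7=1) → (P0=6, P1=6, P2=0, P3=7, P4=1, P5=7, P6=5, P7=1)
step 5: fire T1:  (P0=6, P1=6, P2=0, P3=7, P4=1, P5=7, P6=5, P7=1) → (P0=9, P1=7, P2=0, P3=7, P4=1, P5=7, P6=5, P7=1)

(P0=9, P1=7, P2=0, P3=7, P4=1, P5=7, P6=5, P7=1)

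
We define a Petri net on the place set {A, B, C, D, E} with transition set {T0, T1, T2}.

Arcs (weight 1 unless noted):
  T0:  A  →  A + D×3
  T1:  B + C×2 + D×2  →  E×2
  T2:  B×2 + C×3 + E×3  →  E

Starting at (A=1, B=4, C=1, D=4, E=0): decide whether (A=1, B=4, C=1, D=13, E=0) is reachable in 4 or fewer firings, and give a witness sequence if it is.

YES — reachable via ⟨T0, T0, T0⟩ (3 firings)

step 1: fire T0:  (A=1, B=4, C=1, D=4, E=0) → (A=1, B=4, C=1, D=7, E=0)
step 2: fire T0:  (A=1, B=4, C=1, D=7, E=0) → (A=1, B=4, C=1, D=10, E=0)
step 3: fire T0:  (A=1, B=4, C=1, D=10, E=0) → (A=1, B=4, C=1, D=13, E=0)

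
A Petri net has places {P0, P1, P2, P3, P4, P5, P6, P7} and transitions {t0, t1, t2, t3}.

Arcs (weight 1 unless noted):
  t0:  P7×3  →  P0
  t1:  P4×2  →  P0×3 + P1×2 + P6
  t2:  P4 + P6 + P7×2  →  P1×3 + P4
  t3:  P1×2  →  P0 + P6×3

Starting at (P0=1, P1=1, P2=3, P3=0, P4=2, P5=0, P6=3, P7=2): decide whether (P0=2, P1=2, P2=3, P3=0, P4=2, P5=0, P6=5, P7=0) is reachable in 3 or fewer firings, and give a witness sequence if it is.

step 1: fire t2:  (P0=1, P1=1, P2=3, P3=0, P4=2, P5=0, P6=3, P7=2) → (P0=1, P1=4, P2=3, P3=0, P4=2, P5=0, P6=2, P7=0)
step 2: fire t3:  (P0=1, P1=4, P2=3, P3=0, P4=2, P5=0, P6=2, P7=0) → (P0=2, P1=2, P2=3, P3=0, P4=2, P5=0, P6=5, P7=0)

YES — reachable via ⟨t2, t3⟩ (2 firings)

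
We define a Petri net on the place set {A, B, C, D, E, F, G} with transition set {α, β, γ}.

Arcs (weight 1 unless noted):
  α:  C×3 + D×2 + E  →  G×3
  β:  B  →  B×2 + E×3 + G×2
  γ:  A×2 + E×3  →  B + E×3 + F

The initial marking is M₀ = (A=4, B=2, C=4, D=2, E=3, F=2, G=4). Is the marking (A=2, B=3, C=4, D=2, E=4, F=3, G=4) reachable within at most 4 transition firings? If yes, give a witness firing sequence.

NO — not reachable within 4 firings

depth 0: 1 marking
depth 1: 4 markings reached so far
depth 2: 9 markings reached so far
depth 3: 15 markings reached so far
depth 4: 21 markings reached so far
target is not among the 21 markings reachable within 4 steps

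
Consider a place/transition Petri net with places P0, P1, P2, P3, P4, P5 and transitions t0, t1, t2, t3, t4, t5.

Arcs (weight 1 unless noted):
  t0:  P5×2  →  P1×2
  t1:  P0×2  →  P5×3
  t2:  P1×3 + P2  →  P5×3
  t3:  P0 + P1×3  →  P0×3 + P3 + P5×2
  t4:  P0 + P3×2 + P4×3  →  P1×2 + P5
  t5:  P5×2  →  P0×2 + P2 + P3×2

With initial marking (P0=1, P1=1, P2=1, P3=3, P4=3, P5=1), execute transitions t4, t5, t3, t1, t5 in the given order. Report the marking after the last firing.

(P0=4, P1=0, P2=3, P3=6, P4=0, P5=3)

step 1: fire t4:  (P0=1, P1=1, P2=1, P3=3, P4=3, P5=1) → (P0=0, P1=3, P2=1, P3=1, P4=0, P5=2)
step 2: fire t5:  (P0=0, P1=3, P2=1, P3=1, P4=0, P5=2) → (P0=2, P1=3, P2=2, P3=3, P4=0, P5=0)
step 3: fire t3:  (P0=2, P1=3, P2=2, P3=3, P4=0, P5=0) → (P0=4, P1=0, P2=2, P3=4, P4=0, P5=2)
step 4: fire t1:  (P0=4, P1=0, P2=2, P3=4, P4=0, P5=2) → (P0=2, P1=0, P2=2, P3=4, P4=0, P5=5)
step 5: fire t5:  (P0=2, P1=0, P2=2, P3=4, P4=0, P5=5) → (P0=4, P1=0, P2=3, P3=6, P4=0, P5=3)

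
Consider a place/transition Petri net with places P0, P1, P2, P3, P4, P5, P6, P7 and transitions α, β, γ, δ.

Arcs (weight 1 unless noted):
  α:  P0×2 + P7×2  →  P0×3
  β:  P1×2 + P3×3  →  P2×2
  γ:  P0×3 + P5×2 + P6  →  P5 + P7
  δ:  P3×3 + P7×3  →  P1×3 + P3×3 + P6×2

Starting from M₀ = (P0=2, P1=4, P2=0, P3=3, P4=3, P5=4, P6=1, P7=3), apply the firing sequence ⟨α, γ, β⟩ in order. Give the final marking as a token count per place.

(P0=0, P1=2, P2=2, P3=0, P4=3, P5=3, P6=0, P7=2)

step 1: fire α:  (P0=2, P1=4, P2=0, P3=3, P4=3, P5=4, P6=1, P7=3) → (P0=3, P1=4, P2=0, P3=3, P4=3, P5=4, P6=1, P7=1)
step 2: fire γ:  (P0=3, P1=4, P2=0, P3=3, P4=3, P5=4, P6=1, P7=1) → (P0=0, P1=4, P2=0, P3=3, P4=3, P5=3, P6=0, P7=2)
step 3: fire β:  (P0=0, P1=4, P2=0, P3=3, P4=3, P5=3, P6=0, P7=2) → (P0=0, P1=2, P2=2, P3=0, P4=3, P5=3, P6=0, P7=2)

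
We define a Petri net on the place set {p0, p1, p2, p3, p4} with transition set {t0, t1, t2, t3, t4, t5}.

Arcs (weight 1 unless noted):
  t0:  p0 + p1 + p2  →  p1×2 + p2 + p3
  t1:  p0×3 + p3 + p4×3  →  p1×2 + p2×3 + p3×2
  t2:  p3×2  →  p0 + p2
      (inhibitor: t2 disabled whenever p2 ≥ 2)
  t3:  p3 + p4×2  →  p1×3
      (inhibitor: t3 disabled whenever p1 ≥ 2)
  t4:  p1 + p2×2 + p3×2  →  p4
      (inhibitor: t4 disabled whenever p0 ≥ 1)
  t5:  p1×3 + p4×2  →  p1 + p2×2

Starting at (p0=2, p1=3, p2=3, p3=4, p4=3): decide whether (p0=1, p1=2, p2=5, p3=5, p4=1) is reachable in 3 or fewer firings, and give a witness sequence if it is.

step 1: fire t0:  (p0=2, p1=3, p2=3, p3=4, p4=3) → (p0=1, p1=4, p2=3, p3=5, p4=3)
step 2: fire t5:  (p0=1, p1=4, p2=3, p3=5, p4=3) → (p0=1, p1=2, p2=5, p3=5, p4=1)

YES — reachable via ⟨t0, t5⟩ (2 firings)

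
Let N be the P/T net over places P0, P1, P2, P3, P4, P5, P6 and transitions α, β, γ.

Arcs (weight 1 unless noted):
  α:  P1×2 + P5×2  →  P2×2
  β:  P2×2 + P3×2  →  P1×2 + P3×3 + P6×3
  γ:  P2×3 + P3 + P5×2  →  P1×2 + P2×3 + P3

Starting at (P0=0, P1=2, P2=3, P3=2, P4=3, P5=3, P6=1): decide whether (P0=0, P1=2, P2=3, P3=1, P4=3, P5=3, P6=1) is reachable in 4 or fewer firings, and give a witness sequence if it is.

NO — not reachable within 4 firings

depth 0: 1 marking
depth 1: 4 markings reached so far
depth 2: 6 markings reached so far
depth 3: 7 markings reached so far
depth 4: 7 markings reached so far
(frontier empty at depth 4; search complete)
target is not among the 7 markings reachable within 4 steps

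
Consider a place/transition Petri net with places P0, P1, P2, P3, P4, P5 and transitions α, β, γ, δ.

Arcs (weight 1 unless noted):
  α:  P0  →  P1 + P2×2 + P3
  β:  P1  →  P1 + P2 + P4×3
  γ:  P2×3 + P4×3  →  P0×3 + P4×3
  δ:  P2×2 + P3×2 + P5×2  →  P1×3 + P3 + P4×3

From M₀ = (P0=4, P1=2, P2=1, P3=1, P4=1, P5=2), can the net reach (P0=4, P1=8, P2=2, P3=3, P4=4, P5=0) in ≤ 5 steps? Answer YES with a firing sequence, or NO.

step 1: fire α:  (P0=4, P1=2, P2=1, P3=1, P4=1, P5=2) → (P0=3, P1=3, P2=3, P3=2, P4=1, P5=2)
step 2: fire α:  (P0=3, P1=3, P2=3, P3=2, P4=1, P5=2) → (P0=2, P1=4, P2=5, P3=3, P4=1, P5=2)
step 3: fire α:  (P0=2, P1=4, P2=5, P3=3, P4=1, P5=2) → (P0=1, P1=5, P2=7, P3=4, P4=1, P5=2)
step 4: fire δ:  (P0=1, P1=5, P2=7, P3=4, P4=1, P5=2) → (P0=1, P1=8, P2=5, P3=3, P4=4, P5=0)
step 5: fire γ:  (P0=1, P1=8, P2=5, P3=3, P4=4, P5=0) → (P0=4, P1=8, P2=2, P3=3, P4=4, P5=0)

YES — reachable via ⟨α, α, α, δ, γ⟩ (5 firings)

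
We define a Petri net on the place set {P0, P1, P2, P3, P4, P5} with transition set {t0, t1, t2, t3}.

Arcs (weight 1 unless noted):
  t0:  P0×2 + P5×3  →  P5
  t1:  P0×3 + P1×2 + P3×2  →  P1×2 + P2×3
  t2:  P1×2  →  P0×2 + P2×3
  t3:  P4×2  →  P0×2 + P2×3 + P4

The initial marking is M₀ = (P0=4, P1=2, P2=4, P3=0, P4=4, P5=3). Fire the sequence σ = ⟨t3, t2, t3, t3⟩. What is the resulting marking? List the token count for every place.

step 1: fire t3:  (P0=4, P1=2, P2=4, P3=0, P4=4, P5=3) → (P0=6, P1=2, P2=7, P3=0, P4=3, P5=3)
step 2: fire t2:  (P0=6, P1=2, P2=7, P3=0, P4=3, P5=3) → (P0=8, P1=0, P2=10, P3=0, P4=3, P5=3)
step 3: fire t3:  (P0=8, P1=0, P2=10, P3=0, P4=3, P5=3) → (P0=10, P1=0, P2=13, P3=0, P4=2, P5=3)
step 4: fire t3:  (P0=10, P1=0, P2=13, P3=0, P4=2, P5=3) → (P0=12, P1=0, P2=16, P3=0, P4=1, P5=3)

(P0=12, P1=0, P2=16, P3=0, P4=1, P5=3)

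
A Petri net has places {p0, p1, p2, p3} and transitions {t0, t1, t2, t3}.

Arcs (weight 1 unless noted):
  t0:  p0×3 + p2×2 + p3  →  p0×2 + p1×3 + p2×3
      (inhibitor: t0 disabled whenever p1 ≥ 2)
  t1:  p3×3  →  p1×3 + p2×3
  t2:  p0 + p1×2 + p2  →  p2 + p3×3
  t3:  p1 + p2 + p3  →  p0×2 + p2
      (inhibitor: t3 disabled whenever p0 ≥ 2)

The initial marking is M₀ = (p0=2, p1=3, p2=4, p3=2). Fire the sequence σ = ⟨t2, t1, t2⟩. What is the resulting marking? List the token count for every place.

step 1: fire t2:  (p0=2, p1=3, p2=4, p3=2) → (p0=1, p1=1, p2=4, p3=5)
step 2: fire t1:  (p0=1, p1=1, p2=4, p3=5) → (p0=1, p1=4, p2=7, p3=2)
step 3: fire t2:  (p0=1, p1=4, p2=7, p3=2) → (p0=0, p1=2, p2=7, p3=5)

(p0=0, p1=2, p2=7, p3=5)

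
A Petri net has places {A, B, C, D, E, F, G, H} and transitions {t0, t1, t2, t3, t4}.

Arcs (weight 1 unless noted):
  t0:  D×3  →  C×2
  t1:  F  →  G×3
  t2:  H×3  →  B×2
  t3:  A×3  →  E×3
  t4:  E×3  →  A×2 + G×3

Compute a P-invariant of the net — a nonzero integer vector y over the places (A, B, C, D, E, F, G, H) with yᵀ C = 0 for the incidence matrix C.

y = (A:0, B:0, C:3, D:2, E:0, F:0, G:0, H:0)

Incidence matrix C (rows=places, cols=transitions):
       t0   t1   t2   t3   t4
    A   0    0    0   -3    2
    B   0    0    2    0    0
    C   2    0    0    0    0
    D  -3    0    0    0    0
    E   0    0    0    3   -3
    F   0   -1    0    0    0
    G   0    3    0    0    3
    H   0    0   -3    0    0

Candidate y = [0, 0, 3, 2, 0, 0, 0, 0]; check y·C column-wise:
  col t0: 3·2 + 2·-3 = 0
  col t1: 3·0 + 2·0 + 0·-1 + 0·3 = 0
  col t2: 0·2 + 3·0 + 2·0 + 0·-3 = 0
  col t3: 0·-3 + 3·0 + 2·0 + 0·3 = 0
  col t4: 0·2 + 3·0 + 2·0 + 0·-3 + 0·3 = 0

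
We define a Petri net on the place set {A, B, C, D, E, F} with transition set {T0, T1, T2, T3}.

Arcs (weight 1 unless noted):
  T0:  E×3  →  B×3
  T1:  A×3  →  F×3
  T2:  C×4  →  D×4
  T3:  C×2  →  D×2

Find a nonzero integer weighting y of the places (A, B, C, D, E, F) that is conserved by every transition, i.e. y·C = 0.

Incidence matrix C (rows=places, cols=transitions):
       T0   T1   T2   T3
    A   0   -3    0    0
    B   3    0    0    0
    C   0    0   -4   -2
    D   0    0    4    2
    E  -3    0    0    0
    F   0    3    0    0

Candidate y = [0, 0, 1, 1, 0, 0]; check y·C column-wise:
  col T0: 0·3 + 1·0 + 1·0 + 0·-3 = 0
  col T1: 0·-3 + 1·0 + 1·0 + 0·3 = 0
  col T2: 1·-4 + 1·4 = 0
  col T3: 1·-2 + 1·2 = 0

y = (A:0, B:0, C:1, D:1, E:0, F:0)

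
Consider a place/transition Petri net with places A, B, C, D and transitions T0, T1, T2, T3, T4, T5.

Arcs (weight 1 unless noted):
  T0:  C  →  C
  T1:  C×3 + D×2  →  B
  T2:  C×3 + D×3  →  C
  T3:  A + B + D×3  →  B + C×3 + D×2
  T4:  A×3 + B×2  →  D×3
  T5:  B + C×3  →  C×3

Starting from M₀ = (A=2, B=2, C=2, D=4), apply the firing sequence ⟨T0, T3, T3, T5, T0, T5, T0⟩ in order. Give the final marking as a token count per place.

step 1: fire T0:  (A=2, B=2, C=2, D=4) → (A=2, B=2, C=2, D=4)
step 2: fire T3:  (A=2, B=2, C=2, D=4) → (A=1, B=2, C=5, D=3)
step 3: fire T3:  (A=1, B=2, C=5, D=3) → (A=0, B=2, C=8, D=2)
step 4: fire T5:  (A=0, B=2, C=8, D=2) → (A=0, B=1, C=8, D=2)
step 5: fire T0:  (A=0, B=1, C=8, D=2) → (A=0, B=1, C=8, D=2)
step 6: fire T5:  (A=0, B=1, C=8, D=2) → (A=0, B=0, C=8, D=2)
step 7: fire T0:  (A=0, B=0, C=8, D=2) → (A=0, B=0, C=8, D=2)

(A=0, B=0, C=8, D=2)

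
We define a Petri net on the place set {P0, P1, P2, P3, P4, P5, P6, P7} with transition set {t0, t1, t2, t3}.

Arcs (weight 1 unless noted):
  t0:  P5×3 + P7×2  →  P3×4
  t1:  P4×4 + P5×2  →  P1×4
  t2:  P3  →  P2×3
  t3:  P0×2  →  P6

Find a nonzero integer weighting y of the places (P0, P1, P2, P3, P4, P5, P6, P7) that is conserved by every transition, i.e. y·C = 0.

Incidence matrix C (rows=places, cols=transitions):
       t0   t1   t2   t3
   P0   0    0    0   -2
   P1   0    4    0    0
   P2   0    0    3    0
   P3   4    0   -1    0
   P4   0   -4    0    0
   P5  -3   -2    0    0
   P6   0    0    0    1
   P7  -2    0    0    0

Candidate y = [0, 1, 0, 0, 1, 0, 0, 0]; check y·C column-wise:
  col t0: 1·0 + 0·4 + 1·0 + 0·-3 + 0·-2 = 0
  col t1: 1·4 + 1·-4 + 0·-2 = 0
  col t2: 1·0 + 0·3 + 0·-1 + 1·0 = 0
  col t3: 0·-2 + 1·0 + 1·0 + 0·1 = 0

y = (P0:0, P1:1, P2:0, P3:0, P4:1, P5:0, P6:0, P7:0)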